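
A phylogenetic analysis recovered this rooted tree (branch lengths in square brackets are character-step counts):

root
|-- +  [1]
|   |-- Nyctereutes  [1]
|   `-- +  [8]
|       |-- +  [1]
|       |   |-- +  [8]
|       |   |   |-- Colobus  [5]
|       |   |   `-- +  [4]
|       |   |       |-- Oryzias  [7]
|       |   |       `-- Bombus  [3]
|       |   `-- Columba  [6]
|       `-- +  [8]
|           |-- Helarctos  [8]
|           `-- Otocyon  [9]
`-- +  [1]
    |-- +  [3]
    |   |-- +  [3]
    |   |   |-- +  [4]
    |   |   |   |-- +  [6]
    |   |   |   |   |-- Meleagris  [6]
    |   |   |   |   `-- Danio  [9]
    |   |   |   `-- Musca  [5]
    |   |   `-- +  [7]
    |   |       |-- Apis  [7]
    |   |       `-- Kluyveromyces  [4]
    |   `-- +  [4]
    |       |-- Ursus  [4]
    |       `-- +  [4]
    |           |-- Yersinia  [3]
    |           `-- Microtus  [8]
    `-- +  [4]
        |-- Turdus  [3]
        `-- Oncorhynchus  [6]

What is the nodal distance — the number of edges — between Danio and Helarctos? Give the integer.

10

The MRCA of Danio and Helarctos is the root of the tree.
From Danio up to that node: 6 branches. From Helarctos up to the same node: 4 branches. Total: 6 + 4 = 10.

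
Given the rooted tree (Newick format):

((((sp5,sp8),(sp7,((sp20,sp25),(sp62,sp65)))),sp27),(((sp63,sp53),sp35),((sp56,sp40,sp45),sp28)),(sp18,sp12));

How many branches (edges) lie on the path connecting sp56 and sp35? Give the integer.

5

The MRCA of sp56 and sp35 is the node subtending (((sp63,sp53),sp35),((sp56,sp40,sp45),sp28)).
From sp56 up to that node: 3 branches. From sp35 up to the same node: 2 branches. Total: 3 + 2 = 5.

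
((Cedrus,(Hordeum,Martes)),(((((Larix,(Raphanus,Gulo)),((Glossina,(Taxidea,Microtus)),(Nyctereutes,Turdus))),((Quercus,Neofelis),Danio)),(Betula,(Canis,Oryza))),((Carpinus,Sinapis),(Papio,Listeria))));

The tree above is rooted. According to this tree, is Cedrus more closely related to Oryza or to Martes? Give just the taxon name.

The MRCA of Cedrus and Martes subtends (Cedrus,(Hordeum,Martes)) (3 taxa).
The MRCA of Cedrus and Oryza is the root, subtending the entire tree (21 taxa).
The first is nested inside the second, so Cedrus shares a more recent common ancestor with Martes.

Martes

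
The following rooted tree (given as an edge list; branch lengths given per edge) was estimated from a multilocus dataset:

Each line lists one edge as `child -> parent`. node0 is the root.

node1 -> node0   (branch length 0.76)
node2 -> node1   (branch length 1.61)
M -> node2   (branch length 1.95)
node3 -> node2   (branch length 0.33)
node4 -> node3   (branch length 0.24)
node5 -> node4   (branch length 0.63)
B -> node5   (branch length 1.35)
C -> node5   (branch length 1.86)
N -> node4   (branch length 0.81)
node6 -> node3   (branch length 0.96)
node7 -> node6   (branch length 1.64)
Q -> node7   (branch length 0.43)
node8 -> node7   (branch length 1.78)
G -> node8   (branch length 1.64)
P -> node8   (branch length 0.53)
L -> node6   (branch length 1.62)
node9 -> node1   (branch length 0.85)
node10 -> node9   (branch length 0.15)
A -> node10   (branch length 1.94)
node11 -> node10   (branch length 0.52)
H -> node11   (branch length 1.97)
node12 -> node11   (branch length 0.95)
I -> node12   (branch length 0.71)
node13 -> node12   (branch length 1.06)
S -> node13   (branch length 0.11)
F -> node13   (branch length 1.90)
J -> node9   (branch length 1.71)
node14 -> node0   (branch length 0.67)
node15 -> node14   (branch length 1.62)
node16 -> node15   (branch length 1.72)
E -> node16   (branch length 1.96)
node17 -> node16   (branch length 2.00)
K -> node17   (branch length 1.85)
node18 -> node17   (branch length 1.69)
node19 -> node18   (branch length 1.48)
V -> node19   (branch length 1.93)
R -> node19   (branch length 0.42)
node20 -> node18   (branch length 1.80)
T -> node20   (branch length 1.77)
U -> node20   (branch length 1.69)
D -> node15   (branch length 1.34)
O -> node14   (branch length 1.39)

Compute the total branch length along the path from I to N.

6.17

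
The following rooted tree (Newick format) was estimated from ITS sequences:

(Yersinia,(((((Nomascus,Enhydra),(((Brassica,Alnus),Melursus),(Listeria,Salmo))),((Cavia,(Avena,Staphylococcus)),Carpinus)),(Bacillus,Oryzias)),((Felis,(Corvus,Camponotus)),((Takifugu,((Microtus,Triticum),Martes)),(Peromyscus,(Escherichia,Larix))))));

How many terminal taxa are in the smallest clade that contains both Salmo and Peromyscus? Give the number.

23

The MRCA of Salmo and Peromyscus is the node subtending (((((Nomascus,Enhydra),(((Brassica,Alnus),Melursus),(Listeria,Salmo))),((Cavia,(Avena,Staphylococcus)),Carpinus)),(Bacillus,Oryzias)),((Felis,(Corvus,Camponotus)),((Takifugu,((Microtus,Triticum),Martes)),(Peromyscus,(Escherichia,Larix))))).
That clade contains 23 terminal taxa: Alnus, Avena, Bacillus, Brassica, Camponotus, Carpinus, Cavia, Corvus, Enhydra, Escherichia, Felis, Larix, Listeria, Martes, Melursus, Microtus, Nomascus, Oryzias, Peromyscus, Salmo, Staphylococcus, Takifugu, Triticum.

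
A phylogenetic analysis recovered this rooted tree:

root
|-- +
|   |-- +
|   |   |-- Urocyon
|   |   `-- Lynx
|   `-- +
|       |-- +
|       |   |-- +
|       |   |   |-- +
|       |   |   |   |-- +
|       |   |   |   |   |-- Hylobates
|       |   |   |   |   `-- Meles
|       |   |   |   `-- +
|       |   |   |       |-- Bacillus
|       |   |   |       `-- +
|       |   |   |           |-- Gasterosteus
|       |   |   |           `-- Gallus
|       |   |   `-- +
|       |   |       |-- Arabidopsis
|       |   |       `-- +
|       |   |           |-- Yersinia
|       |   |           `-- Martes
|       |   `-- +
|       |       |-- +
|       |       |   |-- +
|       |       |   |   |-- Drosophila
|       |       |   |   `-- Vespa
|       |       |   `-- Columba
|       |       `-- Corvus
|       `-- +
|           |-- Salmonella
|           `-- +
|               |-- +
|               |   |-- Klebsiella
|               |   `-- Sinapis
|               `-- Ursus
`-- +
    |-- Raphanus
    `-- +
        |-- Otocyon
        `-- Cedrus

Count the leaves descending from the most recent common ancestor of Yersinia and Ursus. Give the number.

The MRCA of Yersinia and Ursus is the node subtending (((((Hylobates,Meles),(Bacillus,(Gasterosteus,Gallus))),(Arabidopsis,(Yersinia,Martes))),(((Drosophila,Vespa),Columba),Corvus)),(Salmonella,((Klebsiella,Sinapis),Ursus))).
That clade contains 16 terminal taxa: Arabidopsis, Bacillus, Columba, Corvus, Drosophila, Gallus, Gasterosteus, Hylobates, Klebsiella, Martes, Meles, Salmonella, Sinapis, Ursus, Vespa, Yersinia.

16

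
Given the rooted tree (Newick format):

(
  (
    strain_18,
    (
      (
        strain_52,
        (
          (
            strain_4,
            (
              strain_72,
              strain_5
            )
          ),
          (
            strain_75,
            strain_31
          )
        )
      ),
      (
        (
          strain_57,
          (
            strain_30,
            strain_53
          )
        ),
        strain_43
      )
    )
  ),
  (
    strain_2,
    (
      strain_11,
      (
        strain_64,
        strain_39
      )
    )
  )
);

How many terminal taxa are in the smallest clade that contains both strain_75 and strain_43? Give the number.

The MRCA of strain_75 and strain_43 is the node subtending ((strain_52,((strain_4,(strain_72,strain_5)),(strain_75,strain_31))),((strain_57,(strain_30,strain_53)),strain_43)).
That clade contains 10 terminal taxa: strain_30, strain_31, strain_4, strain_43, strain_5, strain_52, strain_53, strain_57, strain_72, strain_75.

10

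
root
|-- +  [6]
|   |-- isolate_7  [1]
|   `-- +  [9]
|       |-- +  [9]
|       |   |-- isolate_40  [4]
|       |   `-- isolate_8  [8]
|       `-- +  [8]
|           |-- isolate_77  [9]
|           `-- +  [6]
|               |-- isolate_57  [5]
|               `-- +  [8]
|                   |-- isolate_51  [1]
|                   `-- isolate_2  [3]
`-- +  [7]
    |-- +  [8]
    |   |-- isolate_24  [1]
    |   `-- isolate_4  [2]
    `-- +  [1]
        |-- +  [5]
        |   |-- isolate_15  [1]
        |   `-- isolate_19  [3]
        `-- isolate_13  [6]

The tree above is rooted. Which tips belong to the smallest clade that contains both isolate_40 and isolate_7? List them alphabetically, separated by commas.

isolate_2, isolate_40, isolate_51, isolate_57, isolate_7, isolate_77, isolate_8

Tracing isolate_40: it sits inside (isolate_40,isolate_8).
Tracing isolate_7: it sits inside (isolate_7,((isolate_40,isolate_8),(isolate_77,(isolate_57,(isolate_51,isolate_2))))).
The smallest clade enclosing both is (isolate_7,((isolate_40,isolate_8),(isolate_77,(isolate_57,(isolate_51,isolate_2))))); the answer is its 7 terminal taxa in alphabetical order.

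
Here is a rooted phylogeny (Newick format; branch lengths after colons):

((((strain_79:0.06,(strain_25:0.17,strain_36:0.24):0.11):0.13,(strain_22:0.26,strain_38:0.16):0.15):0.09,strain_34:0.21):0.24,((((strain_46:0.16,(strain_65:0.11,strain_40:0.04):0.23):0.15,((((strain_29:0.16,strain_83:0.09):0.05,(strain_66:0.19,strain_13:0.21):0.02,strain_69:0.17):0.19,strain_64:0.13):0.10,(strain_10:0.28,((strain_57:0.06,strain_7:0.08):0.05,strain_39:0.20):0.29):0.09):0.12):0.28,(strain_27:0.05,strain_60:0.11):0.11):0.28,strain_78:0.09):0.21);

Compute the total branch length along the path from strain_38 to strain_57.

The path runs strain_38 → … → MRCA → … → strain_57; the MRCA is the root of the tree.
Branch lengths along that path: 0.16 + 0.15 + 0.09 + 0.24 + 0.21 + 0.28 + 0.28 + 0.12 + 0.09 + 0.29 + 0.05 + 0.06 = 2.02.

2.02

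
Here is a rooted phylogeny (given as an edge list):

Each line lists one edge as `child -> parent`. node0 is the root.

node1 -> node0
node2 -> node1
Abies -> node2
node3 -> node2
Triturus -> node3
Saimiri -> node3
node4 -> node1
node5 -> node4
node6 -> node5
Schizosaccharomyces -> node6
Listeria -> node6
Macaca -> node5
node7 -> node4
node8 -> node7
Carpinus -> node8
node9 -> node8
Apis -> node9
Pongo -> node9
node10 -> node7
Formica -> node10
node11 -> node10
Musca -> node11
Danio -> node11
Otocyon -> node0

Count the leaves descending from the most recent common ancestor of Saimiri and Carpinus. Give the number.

12

The MRCA of Saimiri and Carpinus is the node subtending ((Abies,(Triturus,Saimiri)),(((Schizosaccharomyces,Listeria),Macaca),((Carpinus,(Apis,Pongo)),(Formica,(Musca,Danio))))).
That clade contains 12 terminal taxa: Abies, Apis, Carpinus, Danio, Formica, Listeria, Macaca, Musca, Pongo, Saimiri, Schizosaccharomyces, Triturus.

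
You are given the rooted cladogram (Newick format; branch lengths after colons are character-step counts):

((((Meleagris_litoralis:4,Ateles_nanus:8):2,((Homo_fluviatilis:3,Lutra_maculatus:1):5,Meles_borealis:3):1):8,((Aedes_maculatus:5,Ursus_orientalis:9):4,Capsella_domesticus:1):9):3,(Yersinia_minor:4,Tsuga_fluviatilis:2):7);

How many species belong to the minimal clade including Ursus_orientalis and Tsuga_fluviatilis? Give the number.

The MRCA of Ursus_orientalis and Tsuga_fluviatilis is the root, so the clade is the entire tree.
That clade contains 10 terminal taxa: Aedes_maculatus, Ateles_nanus, Capsella_domesticus, Homo_fluviatilis, Lutra_maculatus, Meleagris_litoralis, Meles_borealis, Tsuga_fluviatilis, Ursus_orientalis, Yersinia_minor.

10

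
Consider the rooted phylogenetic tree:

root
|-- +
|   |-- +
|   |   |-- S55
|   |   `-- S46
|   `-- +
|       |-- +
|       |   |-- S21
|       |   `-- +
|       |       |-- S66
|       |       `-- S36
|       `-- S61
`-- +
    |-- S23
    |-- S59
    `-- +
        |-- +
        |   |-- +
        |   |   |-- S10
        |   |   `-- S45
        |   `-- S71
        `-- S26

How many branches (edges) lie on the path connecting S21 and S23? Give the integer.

6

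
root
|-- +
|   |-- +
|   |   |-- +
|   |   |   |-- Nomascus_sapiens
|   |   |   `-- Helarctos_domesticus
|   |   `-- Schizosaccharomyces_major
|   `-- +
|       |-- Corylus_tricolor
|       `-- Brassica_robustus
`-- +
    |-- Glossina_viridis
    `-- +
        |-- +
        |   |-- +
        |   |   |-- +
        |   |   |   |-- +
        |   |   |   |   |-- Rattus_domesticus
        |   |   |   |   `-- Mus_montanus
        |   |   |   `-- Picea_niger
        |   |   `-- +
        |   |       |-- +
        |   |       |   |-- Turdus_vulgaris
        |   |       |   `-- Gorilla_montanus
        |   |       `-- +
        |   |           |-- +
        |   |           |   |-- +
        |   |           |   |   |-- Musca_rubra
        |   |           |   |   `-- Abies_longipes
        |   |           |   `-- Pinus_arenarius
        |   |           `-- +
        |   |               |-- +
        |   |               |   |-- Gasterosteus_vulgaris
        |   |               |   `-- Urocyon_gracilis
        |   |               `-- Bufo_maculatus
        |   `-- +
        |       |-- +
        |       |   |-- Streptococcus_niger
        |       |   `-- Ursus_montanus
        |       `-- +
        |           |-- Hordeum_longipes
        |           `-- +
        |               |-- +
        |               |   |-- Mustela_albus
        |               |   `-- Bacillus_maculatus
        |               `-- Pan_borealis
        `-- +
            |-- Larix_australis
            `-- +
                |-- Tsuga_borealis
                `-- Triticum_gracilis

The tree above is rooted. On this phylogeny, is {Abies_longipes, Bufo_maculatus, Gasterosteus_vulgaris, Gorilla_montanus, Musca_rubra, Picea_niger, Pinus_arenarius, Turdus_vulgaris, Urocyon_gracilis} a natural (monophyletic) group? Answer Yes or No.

No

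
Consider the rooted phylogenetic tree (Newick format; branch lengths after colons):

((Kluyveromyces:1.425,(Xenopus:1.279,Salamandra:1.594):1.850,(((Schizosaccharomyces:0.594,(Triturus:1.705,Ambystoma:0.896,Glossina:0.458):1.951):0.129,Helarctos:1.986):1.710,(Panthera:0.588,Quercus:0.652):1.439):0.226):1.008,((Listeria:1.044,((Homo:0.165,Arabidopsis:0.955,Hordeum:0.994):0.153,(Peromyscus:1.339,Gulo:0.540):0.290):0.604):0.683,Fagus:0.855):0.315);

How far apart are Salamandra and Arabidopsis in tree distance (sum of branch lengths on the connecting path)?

The path runs Salamandra → … → MRCA → … → Arabidopsis; the MRCA is the root of the tree.
Branch lengths along that path: 1.594 + 1.850 + 1.008 + 0.315 + 0.683 + 0.604 + 0.153 + 0.955 = 7.162.

7.162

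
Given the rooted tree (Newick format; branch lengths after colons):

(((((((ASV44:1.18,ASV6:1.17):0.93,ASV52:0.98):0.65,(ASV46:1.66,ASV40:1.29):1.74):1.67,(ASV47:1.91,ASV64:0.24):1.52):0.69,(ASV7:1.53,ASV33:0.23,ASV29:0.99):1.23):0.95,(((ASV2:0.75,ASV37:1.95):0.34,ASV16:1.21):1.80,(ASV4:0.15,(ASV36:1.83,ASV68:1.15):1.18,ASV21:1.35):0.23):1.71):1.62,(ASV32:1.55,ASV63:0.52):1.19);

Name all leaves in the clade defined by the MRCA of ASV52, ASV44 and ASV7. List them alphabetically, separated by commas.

ASV29, ASV33, ASV40, ASV44, ASV46, ASV47, ASV52, ASV6, ASV64, ASV7

Tracing ASV52: it sits inside ((ASV44,ASV6),ASV52).
Tracing ASV44: it sits inside (ASV44,ASV6).
Tracing ASV7: it sits inside (ASV7,ASV33,ASV29).
The smallest clade enclosing all 3 is (((((ASV44,ASV6),ASV52),(ASV46,ASV40)),(ASV47,ASV64)),(ASV7,ASV33,ASV29)); the answer is its 10 terminal taxa in alphabetical order.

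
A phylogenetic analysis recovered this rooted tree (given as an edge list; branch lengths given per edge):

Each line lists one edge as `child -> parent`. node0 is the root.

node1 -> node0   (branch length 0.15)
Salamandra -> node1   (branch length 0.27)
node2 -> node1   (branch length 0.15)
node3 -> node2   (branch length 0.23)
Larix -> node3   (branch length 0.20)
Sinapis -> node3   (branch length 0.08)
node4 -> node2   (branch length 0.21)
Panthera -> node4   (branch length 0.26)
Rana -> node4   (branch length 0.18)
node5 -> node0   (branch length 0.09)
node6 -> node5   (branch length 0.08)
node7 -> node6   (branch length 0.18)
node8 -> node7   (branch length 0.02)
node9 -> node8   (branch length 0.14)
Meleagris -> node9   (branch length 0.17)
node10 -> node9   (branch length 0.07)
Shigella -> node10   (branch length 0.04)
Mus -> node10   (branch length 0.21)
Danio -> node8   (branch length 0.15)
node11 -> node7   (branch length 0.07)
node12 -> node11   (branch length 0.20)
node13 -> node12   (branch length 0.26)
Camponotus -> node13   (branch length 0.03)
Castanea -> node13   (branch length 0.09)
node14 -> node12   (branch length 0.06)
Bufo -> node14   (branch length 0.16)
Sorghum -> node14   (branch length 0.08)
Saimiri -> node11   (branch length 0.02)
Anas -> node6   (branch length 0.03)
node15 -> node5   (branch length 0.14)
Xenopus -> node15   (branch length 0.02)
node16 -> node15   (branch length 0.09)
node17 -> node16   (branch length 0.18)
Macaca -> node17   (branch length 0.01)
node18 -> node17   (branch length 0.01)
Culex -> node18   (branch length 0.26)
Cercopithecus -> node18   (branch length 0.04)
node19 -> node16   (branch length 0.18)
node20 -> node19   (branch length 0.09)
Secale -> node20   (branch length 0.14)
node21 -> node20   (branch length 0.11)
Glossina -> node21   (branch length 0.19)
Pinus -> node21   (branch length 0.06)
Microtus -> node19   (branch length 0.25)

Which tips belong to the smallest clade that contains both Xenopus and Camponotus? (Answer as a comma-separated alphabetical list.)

Tracing Xenopus: it sits inside (Xenopus,((Macaca,(Culex,Cercopithecus)),((Secale,(Glossina,Pinus)),Microtus))).
Tracing Camponotus: it sits inside (Camponotus,Castanea).
The smallest clade enclosing both is (((((Meleagris,(Shigella,Mus)),Danio),(((Camponotus,Castanea),(Bufo,Sorghum)),Saimiri)),Anas),(Xenopus,((Macaca,(Culex,Cercopithecus)),((Secale,(Glossina,Pinus)),Microtus)))); the answer is its 18 terminal taxa in alphabetical order.

Anas, Bufo, Camponotus, Castanea, Cercopithecus, Culex, Danio, Glossina, Macaca, Meleagris, Microtus, Mus, Pinus, Saimiri, Secale, Shigella, Sorghum, Xenopus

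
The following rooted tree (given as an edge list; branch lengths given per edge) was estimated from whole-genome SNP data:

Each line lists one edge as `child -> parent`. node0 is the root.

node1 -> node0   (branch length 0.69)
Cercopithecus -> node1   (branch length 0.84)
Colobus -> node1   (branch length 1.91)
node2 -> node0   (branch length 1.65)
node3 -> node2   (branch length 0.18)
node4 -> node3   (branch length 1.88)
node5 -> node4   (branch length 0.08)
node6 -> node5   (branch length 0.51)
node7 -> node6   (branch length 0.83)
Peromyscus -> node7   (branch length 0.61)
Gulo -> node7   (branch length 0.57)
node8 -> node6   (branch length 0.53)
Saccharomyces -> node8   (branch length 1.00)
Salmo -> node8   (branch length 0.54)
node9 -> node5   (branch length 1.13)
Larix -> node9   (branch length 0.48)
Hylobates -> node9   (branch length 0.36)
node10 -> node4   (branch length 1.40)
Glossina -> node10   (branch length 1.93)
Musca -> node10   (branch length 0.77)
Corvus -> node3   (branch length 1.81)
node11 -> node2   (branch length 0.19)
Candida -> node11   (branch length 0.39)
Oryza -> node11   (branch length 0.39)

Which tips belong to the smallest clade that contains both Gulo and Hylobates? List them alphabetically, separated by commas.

Gulo, Hylobates, Larix, Peromyscus, Saccharomyces, Salmo

Tracing Gulo: it sits inside (Peromyscus,Gulo).
Tracing Hylobates: it sits inside (Larix,Hylobates).
The smallest clade enclosing both is (((Peromyscus,Gulo),(Saccharomyces,Salmo)),(Larix,Hylobates)); the answer is its 6 terminal taxa in alphabetical order.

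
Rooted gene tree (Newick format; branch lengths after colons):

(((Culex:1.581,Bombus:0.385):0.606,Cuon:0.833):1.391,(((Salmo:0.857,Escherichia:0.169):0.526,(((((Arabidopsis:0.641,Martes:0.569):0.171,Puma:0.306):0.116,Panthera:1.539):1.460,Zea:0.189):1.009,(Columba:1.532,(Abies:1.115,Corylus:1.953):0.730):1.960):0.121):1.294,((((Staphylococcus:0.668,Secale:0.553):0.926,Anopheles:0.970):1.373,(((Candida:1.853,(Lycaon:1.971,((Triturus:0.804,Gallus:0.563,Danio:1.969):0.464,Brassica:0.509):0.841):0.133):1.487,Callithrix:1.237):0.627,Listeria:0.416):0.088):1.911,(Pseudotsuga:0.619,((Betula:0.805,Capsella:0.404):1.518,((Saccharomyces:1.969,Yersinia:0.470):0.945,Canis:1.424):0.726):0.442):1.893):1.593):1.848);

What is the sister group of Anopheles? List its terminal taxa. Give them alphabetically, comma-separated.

Anopheles attaches to the tree at the node subtending ((Staphylococcus,Secale),Anopheles).
The other lineage descending from that same node — the sister group — is (Staphylococcus,Secale); its 2 tips in alphabetical order are the answer.

Secale, Staphylococcus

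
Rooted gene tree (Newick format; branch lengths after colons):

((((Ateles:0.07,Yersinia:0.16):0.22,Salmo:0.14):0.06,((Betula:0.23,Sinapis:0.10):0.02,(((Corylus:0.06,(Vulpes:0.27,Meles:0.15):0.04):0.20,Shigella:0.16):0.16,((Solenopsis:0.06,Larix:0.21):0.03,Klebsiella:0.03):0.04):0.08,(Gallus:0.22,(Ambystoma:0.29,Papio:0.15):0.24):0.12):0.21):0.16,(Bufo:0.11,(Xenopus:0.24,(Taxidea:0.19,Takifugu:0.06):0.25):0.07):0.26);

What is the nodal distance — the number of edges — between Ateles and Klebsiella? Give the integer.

7

The MRCA of Ateles and Klebsiella is the node subtending (((Ateles,Yersinia),Salmo),((Betula,Sinapis),(((Corylus,(Vulpes,Meles)),Shigella),((Solenopsis,Larix),Klebsiella)),(Gallus,(Ambystoma,Papio)))).
From Ateles up to that node: 3 branches. From Klebsiella up to the same node: 4 branches. Total: 3 + 4 = 7.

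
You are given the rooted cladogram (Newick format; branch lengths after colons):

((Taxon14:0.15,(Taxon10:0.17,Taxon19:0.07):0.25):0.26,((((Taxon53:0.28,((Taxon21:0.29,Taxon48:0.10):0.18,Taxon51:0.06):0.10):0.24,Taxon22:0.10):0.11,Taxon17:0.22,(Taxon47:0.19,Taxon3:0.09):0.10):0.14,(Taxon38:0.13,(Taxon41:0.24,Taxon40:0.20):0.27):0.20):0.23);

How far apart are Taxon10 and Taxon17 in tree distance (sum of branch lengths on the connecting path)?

1.27

The path runs Taxon10 → … → MRCA → … → Taxon17; the MRCA is the root of the tree.
Branch lengths along that path: 0.17 + 0.25 + 0.26 + 0.23 + 0.14 + 0.22 = 1.27.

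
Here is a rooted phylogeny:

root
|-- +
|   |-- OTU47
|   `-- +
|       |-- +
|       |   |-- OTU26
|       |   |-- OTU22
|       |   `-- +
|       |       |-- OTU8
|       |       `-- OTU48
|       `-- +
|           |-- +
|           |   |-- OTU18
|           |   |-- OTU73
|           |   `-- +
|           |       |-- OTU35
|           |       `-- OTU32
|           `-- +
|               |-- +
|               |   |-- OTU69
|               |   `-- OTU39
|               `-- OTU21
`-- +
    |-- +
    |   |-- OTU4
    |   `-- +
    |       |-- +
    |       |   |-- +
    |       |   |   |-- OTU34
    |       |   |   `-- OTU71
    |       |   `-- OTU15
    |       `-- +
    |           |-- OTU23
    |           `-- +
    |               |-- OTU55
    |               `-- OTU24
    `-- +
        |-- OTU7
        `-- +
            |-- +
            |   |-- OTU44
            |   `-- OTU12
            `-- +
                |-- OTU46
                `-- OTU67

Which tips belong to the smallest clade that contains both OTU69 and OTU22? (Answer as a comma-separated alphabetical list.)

Tracing OTU69: it sits inside (OTU69,OTU39).
Tracing OTU22: it sits inside (OTU26,OTU22,(OTU8,OTU48)).
The smallest clade enclosing both is ((OTU26,OTU22,(OTU8,OTU48)),((OTU18,OTU73,(OTU35,OTU32)),((OTU69,OTU39),OTU21))); the answer is its 11 terminal taxa in alphabetical order.

OTU18, OTU21, OTU22, OTU26, OTU32, OTU35, OTU39, OTU48, OTU69, OTU73, OTU8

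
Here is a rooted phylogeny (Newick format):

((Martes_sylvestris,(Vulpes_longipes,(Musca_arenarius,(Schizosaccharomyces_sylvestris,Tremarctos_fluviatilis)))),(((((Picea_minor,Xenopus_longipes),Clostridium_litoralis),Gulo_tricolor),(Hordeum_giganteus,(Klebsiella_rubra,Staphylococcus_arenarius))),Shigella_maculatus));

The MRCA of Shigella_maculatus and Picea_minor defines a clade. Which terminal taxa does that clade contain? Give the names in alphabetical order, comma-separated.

Tracing Shigella_maculatus: it sits inside (((((Picea_minor,Xenopus_longipes),Clostridium_litoralis),Gulo_tricolor),(Hordeum_giganteus,(Klebsiella_rubra,Staphylococcus_arenarius))),Shigella_maculatus).
Tracing Picea_minor: it sits inside (Picea_minor,Xenopus_longipes).
The smallest clade enclosing both is (((((Picea_minor,Xenopus_longipes),Clostridium_litoralis),Gulo_tricolor),(Hordeum_giganteus,(Klebsiella_rubra,Staphylococcus_arenarius))),Shigella_maculatus); the answer is its 8 terminal taxa in alphabetical order.

Clostridium_litoralis, Gulo_tricolor, Hordeum_giganteus, Klebsiella_rubra, Picea_minor, Shigella_maculatus, Staphylococcus_arenarius, Xenopus_longipes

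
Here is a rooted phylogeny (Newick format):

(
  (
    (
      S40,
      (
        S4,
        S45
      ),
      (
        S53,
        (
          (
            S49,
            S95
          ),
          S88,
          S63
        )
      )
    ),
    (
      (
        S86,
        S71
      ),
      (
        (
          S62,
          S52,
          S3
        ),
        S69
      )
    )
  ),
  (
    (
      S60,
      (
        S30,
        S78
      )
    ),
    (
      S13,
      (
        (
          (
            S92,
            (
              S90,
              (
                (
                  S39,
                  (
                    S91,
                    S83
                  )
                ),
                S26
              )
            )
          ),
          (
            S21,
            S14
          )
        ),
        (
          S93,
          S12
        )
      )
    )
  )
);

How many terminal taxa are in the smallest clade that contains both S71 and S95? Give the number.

14

The MRCA of S71 and S95 is the node subtending ((S40,(S4,S45),(S53,((S49,S95),S88,S63))),((S86,S71),((S62,S52,S3),S69))).
That clade contains 14 terminal taxa: S3, S4, S40, S45, S49, S52, S53, S62, S63, S69, S71, S86, S88, S95.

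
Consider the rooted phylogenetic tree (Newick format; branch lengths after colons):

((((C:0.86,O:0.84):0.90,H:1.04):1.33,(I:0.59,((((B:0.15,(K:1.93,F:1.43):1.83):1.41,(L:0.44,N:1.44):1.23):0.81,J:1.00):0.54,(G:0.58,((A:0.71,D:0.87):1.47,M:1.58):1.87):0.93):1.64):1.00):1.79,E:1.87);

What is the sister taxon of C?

C attaches to the tree at the node subtending (C,O).
The other lineage descending from that same node — the sister group — is the single tip O.

O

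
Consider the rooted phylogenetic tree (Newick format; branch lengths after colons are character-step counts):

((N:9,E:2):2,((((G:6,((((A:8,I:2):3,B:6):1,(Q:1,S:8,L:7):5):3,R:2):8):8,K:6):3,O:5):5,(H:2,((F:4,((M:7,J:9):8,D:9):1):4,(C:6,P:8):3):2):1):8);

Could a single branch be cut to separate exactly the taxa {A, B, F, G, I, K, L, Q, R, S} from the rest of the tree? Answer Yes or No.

No

The MRCA of the listed taxa subtends ((((G,((((A,I),B),(Q,S,L)),R)),K),O),(H,((F,((M,J),D)),(C,P)))).
That clade also contains C, D, H, J, M, O, P, which are not in the proposed group, so the group is not monophyletic.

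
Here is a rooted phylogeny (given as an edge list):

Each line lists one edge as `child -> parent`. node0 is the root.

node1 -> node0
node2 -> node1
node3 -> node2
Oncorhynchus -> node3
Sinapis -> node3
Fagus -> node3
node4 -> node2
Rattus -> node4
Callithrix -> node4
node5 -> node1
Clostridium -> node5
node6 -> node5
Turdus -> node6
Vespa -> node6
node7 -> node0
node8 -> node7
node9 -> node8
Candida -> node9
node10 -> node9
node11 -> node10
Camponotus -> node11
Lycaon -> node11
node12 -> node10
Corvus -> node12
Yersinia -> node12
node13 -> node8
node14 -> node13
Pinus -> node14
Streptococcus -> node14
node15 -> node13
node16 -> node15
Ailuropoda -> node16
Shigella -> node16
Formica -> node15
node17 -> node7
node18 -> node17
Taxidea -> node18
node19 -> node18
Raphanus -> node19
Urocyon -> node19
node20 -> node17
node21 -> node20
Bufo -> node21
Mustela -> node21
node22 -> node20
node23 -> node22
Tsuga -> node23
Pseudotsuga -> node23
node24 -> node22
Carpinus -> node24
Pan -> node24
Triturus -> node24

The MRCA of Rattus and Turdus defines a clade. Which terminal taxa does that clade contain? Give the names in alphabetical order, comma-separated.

Callithrix, Clostridium, Fagus, Oncorhynchus, Rattus, Sinapis, Turdus, Vespa

Tracing Rattus: it sits inside (Rattus,Callithrix).
Tracing Turdus: it sits inside (Turdus,Vespa).
The smallest clade enclosing both is (((Oncorhynchus,Sinapis,Fagus),(Rattus,Callithrix)),(Clostridium,(Turdus,Vespa))); the answer is its 8 terminal taxa in alphabetical order.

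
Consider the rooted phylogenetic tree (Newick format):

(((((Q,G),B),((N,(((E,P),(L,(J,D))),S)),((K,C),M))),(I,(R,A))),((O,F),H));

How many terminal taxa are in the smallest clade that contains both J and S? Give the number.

The MRCA of J and S is the node subtending (((E,P),(L,(J,D))),S).
That clade contains 6 terminal taxa: D, E, J, L, P, S.

6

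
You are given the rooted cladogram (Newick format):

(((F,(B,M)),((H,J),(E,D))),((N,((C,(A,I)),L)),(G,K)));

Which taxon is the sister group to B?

M

B attaches to the tree at the node subtending (B,M).
The other lineage descending from that same node — the sister group — is the single tip M.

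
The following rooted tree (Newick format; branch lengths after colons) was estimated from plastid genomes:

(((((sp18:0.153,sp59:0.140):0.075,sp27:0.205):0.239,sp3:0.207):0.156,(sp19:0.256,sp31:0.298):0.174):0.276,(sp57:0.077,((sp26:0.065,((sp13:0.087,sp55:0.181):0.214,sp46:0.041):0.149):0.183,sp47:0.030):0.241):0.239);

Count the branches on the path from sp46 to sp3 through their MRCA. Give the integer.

8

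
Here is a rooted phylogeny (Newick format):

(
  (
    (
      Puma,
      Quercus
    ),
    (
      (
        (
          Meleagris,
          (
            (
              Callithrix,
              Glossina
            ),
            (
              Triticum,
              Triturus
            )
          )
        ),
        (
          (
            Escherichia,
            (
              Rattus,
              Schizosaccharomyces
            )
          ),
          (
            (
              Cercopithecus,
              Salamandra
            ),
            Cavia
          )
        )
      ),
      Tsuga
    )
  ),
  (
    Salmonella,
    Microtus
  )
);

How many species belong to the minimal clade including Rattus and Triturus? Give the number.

11

The MRCA of Rattus and Triturus is the node subtending ((Meleagris,((Callithrix,Glossina),(Triticum,Triturus))),((Escherichia,(Rattus,Schizosaccharomyces)),((Cercopithecus,Salamandra),Cavia))).
That clade contains 11 terminal taxa: Callithrix, Cavia, Cercopithecus, Escherichia, Glossina, Meleagris, Rattus, Salamandra, Schizosaccharomyces, Triticum, Triturus.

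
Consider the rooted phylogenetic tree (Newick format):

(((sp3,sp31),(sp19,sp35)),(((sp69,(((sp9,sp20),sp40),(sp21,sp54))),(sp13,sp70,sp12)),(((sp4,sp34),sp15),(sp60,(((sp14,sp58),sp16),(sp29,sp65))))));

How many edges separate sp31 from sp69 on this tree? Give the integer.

7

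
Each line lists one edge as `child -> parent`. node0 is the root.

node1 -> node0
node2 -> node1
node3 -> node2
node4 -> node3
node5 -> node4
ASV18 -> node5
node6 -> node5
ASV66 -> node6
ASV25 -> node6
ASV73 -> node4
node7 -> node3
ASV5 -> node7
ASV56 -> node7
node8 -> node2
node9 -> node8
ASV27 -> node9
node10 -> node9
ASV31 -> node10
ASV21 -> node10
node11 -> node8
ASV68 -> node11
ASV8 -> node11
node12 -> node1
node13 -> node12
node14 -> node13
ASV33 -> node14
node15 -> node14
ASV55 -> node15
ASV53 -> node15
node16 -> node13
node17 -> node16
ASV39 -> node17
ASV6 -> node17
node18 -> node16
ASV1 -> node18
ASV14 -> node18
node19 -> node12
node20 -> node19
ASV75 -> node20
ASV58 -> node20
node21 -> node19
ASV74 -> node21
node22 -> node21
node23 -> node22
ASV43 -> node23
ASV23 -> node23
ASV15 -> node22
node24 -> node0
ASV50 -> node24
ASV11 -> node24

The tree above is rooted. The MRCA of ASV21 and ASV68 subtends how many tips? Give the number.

The MRCA of ASV21 and ASV68 is the node subtending ((ASV27,(ASV31,ASV21)),(ASV68,ASV8)).
That clade contains 5 terminal taxa: ASV21, ASV27, ASV31, ASV68, ASV8.

5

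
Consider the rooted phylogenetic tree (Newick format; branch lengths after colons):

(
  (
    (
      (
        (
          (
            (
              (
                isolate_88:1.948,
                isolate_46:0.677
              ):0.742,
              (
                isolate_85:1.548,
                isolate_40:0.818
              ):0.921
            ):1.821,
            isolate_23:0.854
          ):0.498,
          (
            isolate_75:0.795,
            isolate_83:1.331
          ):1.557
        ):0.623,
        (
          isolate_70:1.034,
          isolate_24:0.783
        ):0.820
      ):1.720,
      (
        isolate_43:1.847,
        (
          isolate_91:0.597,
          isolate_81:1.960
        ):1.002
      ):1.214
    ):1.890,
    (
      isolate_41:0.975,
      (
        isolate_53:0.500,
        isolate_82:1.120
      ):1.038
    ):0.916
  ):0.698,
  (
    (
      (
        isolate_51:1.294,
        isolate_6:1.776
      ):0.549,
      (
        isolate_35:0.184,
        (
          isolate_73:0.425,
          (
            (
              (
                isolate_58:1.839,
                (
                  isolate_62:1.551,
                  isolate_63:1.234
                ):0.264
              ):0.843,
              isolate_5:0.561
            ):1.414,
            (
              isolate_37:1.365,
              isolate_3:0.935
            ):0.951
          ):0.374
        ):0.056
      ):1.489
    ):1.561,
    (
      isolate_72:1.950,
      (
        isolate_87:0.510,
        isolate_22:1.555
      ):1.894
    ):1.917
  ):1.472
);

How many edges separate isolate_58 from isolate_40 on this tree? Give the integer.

16

The MRCA of isolate_58 and isolate_40 is the root of the tree.
From isolate_58 up to that node: 8 branches. From isolate_40 up to the same node: 8 branches. Total: 8 + 8 = 16.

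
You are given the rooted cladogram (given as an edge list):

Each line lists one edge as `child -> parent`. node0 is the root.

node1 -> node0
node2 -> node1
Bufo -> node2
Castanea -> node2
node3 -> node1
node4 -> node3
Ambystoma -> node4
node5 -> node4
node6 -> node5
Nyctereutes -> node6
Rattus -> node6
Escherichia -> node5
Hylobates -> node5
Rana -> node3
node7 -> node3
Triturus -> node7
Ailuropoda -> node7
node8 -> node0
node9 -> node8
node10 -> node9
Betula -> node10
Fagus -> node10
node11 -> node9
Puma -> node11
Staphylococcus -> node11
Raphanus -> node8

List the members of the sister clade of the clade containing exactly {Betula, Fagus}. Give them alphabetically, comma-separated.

Puma, Staphylococcus

The clade containing exactly {Betula, Fagus} attaches to the tree at the node subtending ((Betula,Fagus),(Puma,Staphylococcus)).
The other lineage descending from that same node — the sister group — is (Puma,Staphylococcus); its 2 tips in alphabetical order are the answer.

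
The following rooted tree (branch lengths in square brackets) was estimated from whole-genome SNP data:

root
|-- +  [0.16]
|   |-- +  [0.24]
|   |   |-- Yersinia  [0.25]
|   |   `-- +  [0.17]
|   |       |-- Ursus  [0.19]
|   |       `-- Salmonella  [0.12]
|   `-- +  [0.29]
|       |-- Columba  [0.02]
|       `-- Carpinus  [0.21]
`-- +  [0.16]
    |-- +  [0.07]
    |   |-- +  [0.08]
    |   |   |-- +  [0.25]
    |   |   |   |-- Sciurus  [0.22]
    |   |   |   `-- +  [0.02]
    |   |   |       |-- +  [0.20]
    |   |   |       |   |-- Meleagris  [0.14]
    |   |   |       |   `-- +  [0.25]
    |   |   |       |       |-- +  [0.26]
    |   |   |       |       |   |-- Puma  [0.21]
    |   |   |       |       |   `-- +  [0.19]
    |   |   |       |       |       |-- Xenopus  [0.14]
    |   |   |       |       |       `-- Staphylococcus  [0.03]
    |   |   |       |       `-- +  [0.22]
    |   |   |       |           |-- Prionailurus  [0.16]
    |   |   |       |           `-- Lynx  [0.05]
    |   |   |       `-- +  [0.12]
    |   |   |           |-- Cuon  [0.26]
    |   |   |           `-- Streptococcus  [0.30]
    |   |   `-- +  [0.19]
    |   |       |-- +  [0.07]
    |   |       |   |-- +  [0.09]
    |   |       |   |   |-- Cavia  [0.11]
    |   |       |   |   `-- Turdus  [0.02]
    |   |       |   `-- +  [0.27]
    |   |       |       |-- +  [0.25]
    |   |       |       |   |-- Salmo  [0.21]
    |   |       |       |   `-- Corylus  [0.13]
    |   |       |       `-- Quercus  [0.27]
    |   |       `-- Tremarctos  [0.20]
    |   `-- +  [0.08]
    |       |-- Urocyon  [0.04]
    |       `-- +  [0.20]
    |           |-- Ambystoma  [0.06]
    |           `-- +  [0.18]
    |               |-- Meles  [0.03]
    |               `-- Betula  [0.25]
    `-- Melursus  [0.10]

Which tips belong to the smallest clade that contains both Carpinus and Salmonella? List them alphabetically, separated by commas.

Carpinus, Columba, Salmonella, Ursus, Yersinia

Tracing Carpinus: it sits inside (Columba,Carpinus).
Tracing Salmonella: it sits inside (Ursus,Salmonella).
The smallest clade enclosing both is ((Yersinia,(Ursus,Salmonella)),(Columba,Carpinus)); the answer is its 5 terminal taxa in alphabetical order.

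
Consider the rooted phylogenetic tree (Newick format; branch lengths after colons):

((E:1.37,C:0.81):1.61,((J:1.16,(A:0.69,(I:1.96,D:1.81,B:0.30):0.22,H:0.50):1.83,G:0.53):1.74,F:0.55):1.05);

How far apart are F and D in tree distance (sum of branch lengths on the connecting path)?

The path runs F → … → MRCA → … → D; the MRCA is the node subtending ((J,(A,(I,D,B),H),G),F).
Branch lengths along that path: 0.55 + 1.74 + 1.83 + 0.22 + 1.81 = 6.15.

6.15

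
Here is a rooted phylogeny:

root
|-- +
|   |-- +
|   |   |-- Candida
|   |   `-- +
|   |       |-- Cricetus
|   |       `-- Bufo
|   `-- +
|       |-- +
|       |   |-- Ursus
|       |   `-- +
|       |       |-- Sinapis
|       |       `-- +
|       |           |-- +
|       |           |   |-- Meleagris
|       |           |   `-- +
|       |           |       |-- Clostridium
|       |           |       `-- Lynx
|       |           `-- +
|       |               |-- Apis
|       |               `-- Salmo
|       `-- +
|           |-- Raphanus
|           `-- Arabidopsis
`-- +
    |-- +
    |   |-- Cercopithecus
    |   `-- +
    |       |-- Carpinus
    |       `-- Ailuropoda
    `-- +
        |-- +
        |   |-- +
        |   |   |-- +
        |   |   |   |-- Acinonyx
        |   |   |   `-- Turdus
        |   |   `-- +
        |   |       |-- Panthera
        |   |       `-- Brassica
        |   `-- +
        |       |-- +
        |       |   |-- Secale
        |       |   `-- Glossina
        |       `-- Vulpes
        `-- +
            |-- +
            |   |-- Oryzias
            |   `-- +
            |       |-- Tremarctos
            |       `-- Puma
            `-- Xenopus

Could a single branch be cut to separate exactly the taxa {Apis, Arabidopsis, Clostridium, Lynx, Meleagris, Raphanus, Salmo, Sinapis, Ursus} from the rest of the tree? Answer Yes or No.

Yes

The most recent common ancestor of these taxa subtends ((Ursus,(Sinapis,((Meleagris,(Clostridium,Lynx)),(Apis,Salmo)))),(Raphanus,Arabidopsis)).
That clade has exactly 9 tips — every listed taxon and nothing else — so the group is monophyletic.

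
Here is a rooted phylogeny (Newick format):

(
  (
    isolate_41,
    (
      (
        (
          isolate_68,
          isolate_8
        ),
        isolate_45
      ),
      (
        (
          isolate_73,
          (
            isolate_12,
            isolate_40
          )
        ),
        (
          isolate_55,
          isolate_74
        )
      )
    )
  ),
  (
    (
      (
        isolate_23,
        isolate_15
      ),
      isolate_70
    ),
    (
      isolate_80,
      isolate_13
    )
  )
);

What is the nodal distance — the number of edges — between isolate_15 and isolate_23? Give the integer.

The MRCA of isolate_15 and isolate_23 is the node subtending (isolate_23,isolate_15).
From isolate_15 up to that node: 1 branch. From isolate_23 up to the same node: 1 branch. Total: 1 + 1 = 2.

2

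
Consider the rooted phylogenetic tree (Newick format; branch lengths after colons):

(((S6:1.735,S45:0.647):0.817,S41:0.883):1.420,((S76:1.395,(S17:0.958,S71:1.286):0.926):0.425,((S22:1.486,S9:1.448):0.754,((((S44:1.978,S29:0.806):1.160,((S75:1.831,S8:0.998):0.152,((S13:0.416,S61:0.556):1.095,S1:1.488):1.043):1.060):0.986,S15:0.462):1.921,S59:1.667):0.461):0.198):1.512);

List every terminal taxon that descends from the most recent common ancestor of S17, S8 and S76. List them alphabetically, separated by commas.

Tracing S17: it sits inside (S17,S71).
Tracing S8: it sits inside (S75,S8).
Tracing S76: it sits inside (S76,(S17,S71)).
The smallest clade enclosing all 3 is ((S76,(S17,S71)),((S22,S9),((((S44,S29),((S75,S8),((S13,S61),S1))),S15),S59))); the answer is its 14 terminal taxa in alphabetical order.

S1, S13, S15, S17, S22, S29, S44, S59, S61, S71, S75, S76, S8, S9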